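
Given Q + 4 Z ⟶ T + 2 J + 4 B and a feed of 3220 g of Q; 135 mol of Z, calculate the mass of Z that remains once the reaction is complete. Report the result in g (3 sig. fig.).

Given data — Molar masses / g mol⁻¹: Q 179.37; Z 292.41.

n(Q) = 3220 / 179.37 = 17.95 mol
n(Z) = 135.0 mol
n/ν for Q = 17.95/1 = 17.95
n/ν for Z = 135.0/4 = 33.75
Smallest n/ν is Q → limiting reagent.
Z consumed = (4/1) × 17.95 = 71.80 mol
Z remaining = 135.0 − 71.80 = 63.20 mol
mass = 63.20 × 292.41 = 18480 g

18500 g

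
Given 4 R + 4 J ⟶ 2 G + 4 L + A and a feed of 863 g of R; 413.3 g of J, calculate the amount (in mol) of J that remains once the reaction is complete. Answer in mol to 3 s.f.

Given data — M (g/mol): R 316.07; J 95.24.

n(R) = 863.0 / 316.07 = 2.730 mol
n(J) = 413.3 / 95.24 = 4.340 mol
n/ν → R: 0.6825, J: 1.085; R is limiting.
J consumed = (4/4) × 2.730 = 2.730 mol
J remaining = 4.340 − 2.730 = 1.610 mol

1.61 mol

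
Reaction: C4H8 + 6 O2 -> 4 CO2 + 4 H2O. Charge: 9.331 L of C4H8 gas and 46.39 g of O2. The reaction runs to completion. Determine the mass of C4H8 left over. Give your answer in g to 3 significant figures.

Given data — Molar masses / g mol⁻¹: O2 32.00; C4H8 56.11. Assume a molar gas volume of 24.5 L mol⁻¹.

7.81 g

n(C4H8) = 9.331 / 24.5 = 0.3809 mol
n(O2) = 46.39 / 32.00 = 1.450 mol
n/ν for C4H8 = 0.3809/1 = 0.3809
n/ν for O2 = 1.450/6 = 0.2417
Smallest n/ν is O2 → limiting reagent.
C4H8 consumed = (1/6) × 1.450 = 0.2417 mol
C4H8 remaining = 0.3809 − 0.2417 = 0.1392 mol
mass = 0.1392 × 56.11 = 7.811 g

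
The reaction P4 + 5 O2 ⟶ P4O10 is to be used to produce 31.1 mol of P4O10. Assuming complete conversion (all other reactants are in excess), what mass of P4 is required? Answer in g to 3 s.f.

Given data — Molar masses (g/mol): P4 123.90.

n(P4O10) = 31.10 mol
n(P4) = (1/1) × 31.10 = 31.10 mol
mass = 31.10 × 123.90 = 3853 g

3850 g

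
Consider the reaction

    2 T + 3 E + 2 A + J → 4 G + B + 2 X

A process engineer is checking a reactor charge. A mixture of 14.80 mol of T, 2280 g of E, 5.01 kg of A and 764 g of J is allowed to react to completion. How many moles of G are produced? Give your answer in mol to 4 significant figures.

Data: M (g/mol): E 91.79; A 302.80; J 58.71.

n(T) = 14.80 mol
n(E) = 2280 / 91.79 = 24.84 mol
n(A) = 5.010×1000 / 302.80 = 16.55 mol
n(J) = 764.0 / 58.71 = 13.01 mol
n/ν for T = 14.80/2 = 7.400
n/ν for E = 24.84/3 = 8.280
n/ν for A = 16.55/2 = 8.275
n/ν for J = 13.01/1 = 13.01
Smallest n/ν is T → limiting reagent.
n(G) = (4/2) × 14.80 = 29.60 mol

29.60 mol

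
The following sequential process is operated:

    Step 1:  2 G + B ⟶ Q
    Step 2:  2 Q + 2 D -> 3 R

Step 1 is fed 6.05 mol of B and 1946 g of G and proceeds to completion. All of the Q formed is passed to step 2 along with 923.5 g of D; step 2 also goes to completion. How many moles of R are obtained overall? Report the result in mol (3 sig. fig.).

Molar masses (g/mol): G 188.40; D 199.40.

Step 1:
n(B) = 6.050 mol
n(G) = 1946 / 188.40 = 10.33 mol
n/ν for B = 6.050/1 = 6.050
n/ν for G = 10.33/2 = 5.165
Smallest n/ν is G → limiting reagent.
n(Q) produced = (1/2) × 10.33 = 5.165 mol
Step 2:
n(Q) available = 5.165 mol
n(D) = 923.5 / 199.40 = 4.631 mol
n/ν for Q = 5.165/2 = 2.583
n/ν for D = 4.631/2 = 2.316
Smallest n/ν is D → limiting reagent.
n(R) = (3/2) × 4.631 = 6.947 mol

6.95 mol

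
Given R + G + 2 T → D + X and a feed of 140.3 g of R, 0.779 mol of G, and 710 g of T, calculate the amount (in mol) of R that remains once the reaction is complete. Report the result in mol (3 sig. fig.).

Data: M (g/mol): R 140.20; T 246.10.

n(R) = 140.3 / 140.20 = 1.001 mol
n(G) = 0.7790 mol
n(T) = 710.0 / 246.10 = 2.885 mol
n/ν for R = 1.001/1 = 1.001
n/ν for G = 0.7790/1 = 0.7790
n/ν for T = 2.885/2 = 1.443
Smallest n/ν is G → limiting reagent.
R consumed = (1/1) × 0.7790 = 0.7790 mol
R remaining = 1.001 − 0.7790 = 0.2220 mol

0.222 mol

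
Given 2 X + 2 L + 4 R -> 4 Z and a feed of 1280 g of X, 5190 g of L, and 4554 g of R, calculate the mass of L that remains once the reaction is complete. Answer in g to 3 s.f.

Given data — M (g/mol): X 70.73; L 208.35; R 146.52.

1950 g

n(X) = 1280 / 70.73 = 18.10 mol
n(L) = 5190 / 208.35 = 24.91 mol
n(R) = 4554 / 146.52 = 31.08 mol
n/ν for X = 18.10/2 = 9.050
n/ν for L = 24.91/2 = 12.46
n/ν for R = 31.08/4 = 7.770
Smallest n/ν is R → limiting reagent.
L consumed = (2/4) × 31.08 = 15.54 mol
L remaining = 24.91 − 15.54 = 9.370 mol
mass = 9.370 × 208.35 = 1952 g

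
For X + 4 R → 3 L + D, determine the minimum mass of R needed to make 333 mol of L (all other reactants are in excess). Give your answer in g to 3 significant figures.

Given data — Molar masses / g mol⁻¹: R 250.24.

111000 g

n(L) = 333.0 mol
n(R) = (4/3) × 333.0 = 444.0 mol
mass = 444.0 × 250.24 = 111100 g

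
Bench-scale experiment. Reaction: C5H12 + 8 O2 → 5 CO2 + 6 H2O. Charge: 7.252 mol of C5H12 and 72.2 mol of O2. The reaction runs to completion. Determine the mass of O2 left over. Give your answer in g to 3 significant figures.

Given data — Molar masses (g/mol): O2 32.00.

n(C5H12) = 7.252 mol
n(O2) = 72.20 mol
n/ν for C5H12 = 7.252/1 = 7.252
n/ν for O2 = 72.20/8 = 9.025
Smallest n/ν is C5H12 → limiting reagent.
O2 consumed = (8/1) × 7.252 = 58.02 mol
O2 remaining = 72.20 − 58.02 = 14.18 mol
mass = 14.18 × 32.00 = 453.8 g

454 g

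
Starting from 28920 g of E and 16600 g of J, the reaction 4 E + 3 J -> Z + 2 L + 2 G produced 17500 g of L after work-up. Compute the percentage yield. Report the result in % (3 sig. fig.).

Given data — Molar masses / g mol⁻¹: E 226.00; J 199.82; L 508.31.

n(E) = 28920 / 226.00 = 128.0 mol
n(J) = 16600 / 199.82 = 83.07 mol
n/ν for E = 128.0/4 = 32.00
n/ν for J = 83.07/3 = 27.69
Smallest n/ν is J → limiting reagent.
theoretical n(L) = (2/3) × 83.07 = 55.38 mol → 28150 g
% yield = 17500 / 28150 × 100 = 62.17 %

62.2 %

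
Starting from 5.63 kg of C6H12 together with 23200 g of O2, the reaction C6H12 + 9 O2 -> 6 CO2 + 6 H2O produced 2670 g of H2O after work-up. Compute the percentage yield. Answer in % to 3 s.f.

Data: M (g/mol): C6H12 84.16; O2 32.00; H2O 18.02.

n(C6H12) = 5.630×1000 / 84.16 = 66.90 mol
n(O2) = 23200 / 32.00 = 725.0 mol
n/ν for C6H12 = 66.90/1 = 66.90
n/ν for O2 = 725.0/9 = 80.56
Smallest n/ν is C6H12 → limiting reagent.
theoretical n(H2O) = (6/1) × 66.90 = 401.4 mol → 7233 g
% yield = 2670 / 7233 × 100 = 36.91 %

36.9 %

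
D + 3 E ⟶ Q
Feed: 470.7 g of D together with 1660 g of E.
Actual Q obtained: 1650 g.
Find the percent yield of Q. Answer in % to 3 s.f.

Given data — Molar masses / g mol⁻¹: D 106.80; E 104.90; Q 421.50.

n(D) = 470.7 / 106.80 = 4.407 mol
n(E) = 1660 / 104.90 = 15.82 mol
n/ν → D: 4.407, E: 5.273; D is limiting.
theoretical n(Q) = (1/1) × 4.407 = 4.407 mol → 1858 g
% yield = 1650 / 1858 × 100 = 88.81 %

88.8 %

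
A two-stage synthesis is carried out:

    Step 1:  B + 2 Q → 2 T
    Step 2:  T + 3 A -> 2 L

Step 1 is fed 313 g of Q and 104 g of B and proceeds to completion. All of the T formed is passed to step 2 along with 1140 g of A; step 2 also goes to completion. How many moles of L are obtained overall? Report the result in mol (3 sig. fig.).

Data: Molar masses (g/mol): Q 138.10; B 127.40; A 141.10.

3.27 mol

Step 1:
n(Q) = 313.0 / 138.10 = 2.266 mol
n(B) = 104.0 / 127.40 = 0.8163 mol
n/ν for Q = 2.266/2 = 1.133
n/ν for B = 0.8163/1 = 0.8163
Smallest n/ν is B → limiting reagent.
n(T) produced = (2/1) × 0.8163 = 1.633 mol
Step 2:
n(T) available = 1.633 mol
n(A) = 1140 / 141.10 = 8.079 mol
n/ν for T = 1.633/1 = 1.633
n/ν for A = 8.079/3 = 2.693
Smallest n/ν is T → limiting reagent.
n(L) = (2/1) × 1.633 = 3.266 mol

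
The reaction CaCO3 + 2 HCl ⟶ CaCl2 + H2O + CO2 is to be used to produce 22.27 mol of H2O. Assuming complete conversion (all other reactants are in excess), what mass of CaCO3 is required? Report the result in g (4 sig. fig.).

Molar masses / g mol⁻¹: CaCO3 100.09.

n(H2O) = 22.27 mol
n(CaCO3) = (1/1) × 22.27 = 22.27 mol
mass = 22.27 × 100.09 = 2229 g

2229 g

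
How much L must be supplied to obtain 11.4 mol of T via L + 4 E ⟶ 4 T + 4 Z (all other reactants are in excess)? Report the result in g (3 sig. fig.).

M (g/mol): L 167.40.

477 g

n(T) = 11.40 mol
n(L) = (1/4) × 11.40 = 2.850 mol
mass = 2.850 × 167.40 = 477.1 g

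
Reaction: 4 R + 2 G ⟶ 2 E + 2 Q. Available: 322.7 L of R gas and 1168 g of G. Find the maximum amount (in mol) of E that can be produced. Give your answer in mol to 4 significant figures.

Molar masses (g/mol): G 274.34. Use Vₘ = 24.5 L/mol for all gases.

n(R) = 322.7 / 24.5 = 13.17 mol
n(G) = 1168 / 274.34 = 4.257 mol
n/ν for R = 13.17/4 = 3.293
n/ν for G = 4.257/2 = 2.129
Smallest n/ν is G → limiting reagent.
n(E) = (2/2) × 4.257 = 4.257 mol

4.257 mol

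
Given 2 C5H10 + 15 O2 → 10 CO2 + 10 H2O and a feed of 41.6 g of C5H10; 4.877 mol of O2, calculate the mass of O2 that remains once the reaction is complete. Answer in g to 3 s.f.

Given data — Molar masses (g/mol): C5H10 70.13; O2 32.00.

n(C5H10) = 41.60 / 70.13 = 0.5932 mol
n(O2) = 4.877 mol
n/ν for C5H10 = 0.5932/2 = 0.2966
n/ν for O2 = 4.877/15 = 0.3251
Smallest n/ν is C5H10 → limiting reagent.
O2 consumed = (15/2) × 0.5932 = 4.449 mol
O2 remaining = 4.877 − 4.449 = 0.4280 mol
mass = 0.4280 × 32.00 = 13.70 g

13.7 g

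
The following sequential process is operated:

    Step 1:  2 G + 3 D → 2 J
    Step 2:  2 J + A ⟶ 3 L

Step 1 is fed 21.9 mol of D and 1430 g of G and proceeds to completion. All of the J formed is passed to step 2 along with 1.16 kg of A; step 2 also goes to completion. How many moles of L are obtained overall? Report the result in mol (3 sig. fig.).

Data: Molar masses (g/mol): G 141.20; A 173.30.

15.2 mol

Step 1:
n(D) = 21.90 mol
n(G) = 1430 / 141.20 = 10.13 mol
n/ν → D: 7.300, G: 5.065; G is limiting.
n(J) produced = (2/2) × 10.13 = 10.13 mol
Step 2:
n(J) available = 10.13 mol
n(A) = 1.160×1000 / 173.30 = 6.694 mol
n/ν → J: 5.065, A: 6.694; J is limiting.
n(L) = (3/2) × 10.13 = 15.20 mol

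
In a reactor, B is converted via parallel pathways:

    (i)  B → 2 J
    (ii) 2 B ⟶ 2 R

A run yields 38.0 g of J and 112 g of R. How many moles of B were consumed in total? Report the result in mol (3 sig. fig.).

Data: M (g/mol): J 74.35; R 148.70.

n(J) = 38.0 / 74.35 = 0.5111 mol
n(R) = 112 / 148.70 = 0.7532 mol
n(B) via (i) = (1/2)×0.5111 = 0.2556 mol
n(B) via (ii) = (2/2)×0.7532 = 0.7532 mol
total n(B) = 0.2556 + 0.7532 = 1.009 mol

1.01 mol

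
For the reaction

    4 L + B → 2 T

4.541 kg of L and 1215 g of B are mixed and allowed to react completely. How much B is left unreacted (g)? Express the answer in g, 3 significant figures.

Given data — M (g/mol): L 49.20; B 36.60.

n(L) = 4.541×1000 / 49.20 = 92.30 mol
n(B) = 1215 / 36.60 = 33.20 mol
n/ν → L: 23.08, B: 33.20; L is limiting.
B consumed = (1/4) × 92.30 = 23.08 mol
B remaining = 33.20 − 23.08 = 10.12 mol
mass = 10.12 × 36.60 = 370.4 g

370 g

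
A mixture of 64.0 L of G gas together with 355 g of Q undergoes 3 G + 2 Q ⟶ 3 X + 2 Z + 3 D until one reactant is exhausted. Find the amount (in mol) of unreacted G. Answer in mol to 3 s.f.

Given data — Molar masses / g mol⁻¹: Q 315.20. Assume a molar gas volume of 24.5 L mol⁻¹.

0.923 mol

n(G) = 64.00 / 24.5 = 2.612 mol
n(Q) = 355.0 / 315.20 = 1.126 mol
n/ν for G = 2.612/3 = 0.8707
n/ν for Q = 1.126/2 = 0.5630
Smallest n/ν is Q → limiting reagent.
G consumed = (3/2) × 1.126 = 1.689 mol
G remaining = 2.612 − 1.689 = 0.9230 mol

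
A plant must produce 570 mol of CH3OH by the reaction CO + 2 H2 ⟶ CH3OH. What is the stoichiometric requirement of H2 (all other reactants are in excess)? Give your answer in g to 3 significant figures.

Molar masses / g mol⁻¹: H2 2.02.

2300 g

n(CH3OH) = 570.0 mol
n(H2) = (2/1) × 570.0 = 1140 mol
mass = 1140 × 2.02 = 2303 g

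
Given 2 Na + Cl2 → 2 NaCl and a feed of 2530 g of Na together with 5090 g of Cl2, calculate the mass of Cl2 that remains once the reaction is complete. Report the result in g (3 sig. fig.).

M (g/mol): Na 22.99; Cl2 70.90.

n(Na) = 2530 / 22.99 = 110.0 mol
n(Cl2) = 5090 / 70.90 = 71.79 mol
n/ν for Na = 110.0/2 = 55.00
n/ν for Cl2 = 71.79/1 = 71.79
Smallest n/ν is Na → limiting reagent.
Cl2 consumed = (1/2) × 110.0 = 55.00 mol
Cl2 remaining = 71.79 − 55.00 = 16.79 mol
mass = 16.79 × 70.90 = 1190 g

1190 g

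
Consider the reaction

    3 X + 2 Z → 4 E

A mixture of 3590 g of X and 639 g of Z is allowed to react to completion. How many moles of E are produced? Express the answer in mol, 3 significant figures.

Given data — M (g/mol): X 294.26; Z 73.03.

16.3 mol

n(X) = 3590 / 294.26 = 12.20 mol
n(Z) = 639.0 / 73.03 = 8.750 mol
n/ν for X = 12.20/3 = 4.067
n/ν for Z = 8.750/2 = 4.375
Smallest n/ν is X → limiting reagent.
n(E) = (4/3) × 12.20 = 16.27 mol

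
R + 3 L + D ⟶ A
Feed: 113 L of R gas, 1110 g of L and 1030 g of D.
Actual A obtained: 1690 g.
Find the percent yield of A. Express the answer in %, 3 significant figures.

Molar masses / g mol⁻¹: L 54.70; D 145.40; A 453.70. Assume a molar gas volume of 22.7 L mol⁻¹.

n(R) = 113.0 / 22.7 = 4.978 mol
n(L) = 1110 / 54.70 = 20.29 mol
n(D) = 1030 / 145.40 = 7.084 mol
n/ν → R: 4.978, L: 6.763, D: 7.084; R is limiting.
theoretical n(A) = (1/1) × 4.978 = 4.978 mol → 2259 g
% yield = 1690 / 2259 × 100 = 74.81 %

74.8 %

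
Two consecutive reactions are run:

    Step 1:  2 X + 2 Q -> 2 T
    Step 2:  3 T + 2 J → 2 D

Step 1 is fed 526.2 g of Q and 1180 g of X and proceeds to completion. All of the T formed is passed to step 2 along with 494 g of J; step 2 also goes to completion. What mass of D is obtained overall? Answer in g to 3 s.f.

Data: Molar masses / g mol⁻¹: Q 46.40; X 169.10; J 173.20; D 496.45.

Step 1:
n(Q) = 526.2 / 46.40 = 11.34 mol
n(X) = 1180 / 169.10 = 6.978 mol
n/ν for Q = 11.34/2 = 5.670
n/ν for X = 6.978/2 = 3.489
Smallest n/ν is X → limiting reagent.
n(T) produced = (2/2) × 6.978 = 6.978 mol
Step 2:
n(T) available = 6.978 mol
n(J) = 494.0 / 173.20 = 2.852 mol
n/ν for T = 6.978/3 = 2.326
n/ν for J = 2.852/2 = 1.426
Smallest n/ν is J → limiting reagent.
n(D) = (2/2) × 2.852 = 2.852 mol
mass = 2.852 × 496.45 = 1416 g

1420 g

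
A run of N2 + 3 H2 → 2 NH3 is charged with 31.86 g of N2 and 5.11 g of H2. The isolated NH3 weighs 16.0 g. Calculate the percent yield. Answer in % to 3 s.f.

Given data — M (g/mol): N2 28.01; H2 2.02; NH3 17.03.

n(N2) = 31.86 / 28.01 = 1.137 mol
n(H2) = 5.110 / 2.02 = 2.530 mol
n/ν for N2 = 1.137/1 = 1.137
n/ν for H2 = 2.530/3 = 0.8433
Smallest n/ν is H2 → limiting reagent.
theoretical n(NH3) = (2/3) × 2.530 = 1.687 mol → 28.73 g
% yield = 16.0 / 28.73 × 100 = 55.69 %

55.7 %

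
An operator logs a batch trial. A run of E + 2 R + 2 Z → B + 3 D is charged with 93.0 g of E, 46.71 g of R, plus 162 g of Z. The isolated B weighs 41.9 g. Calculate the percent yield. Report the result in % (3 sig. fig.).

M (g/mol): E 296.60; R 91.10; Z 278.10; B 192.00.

n(E) = 93.00 / 296.60 = 0.3136 mol
n(R) = 46.71 / 91.10 = 0.5127 mol
n(Z) = 162.0 / 278.10 = 0.5825 mol
n/ν → E: 0.3136, R: 0.2564, Z: 0.2913; R is limiting.
theoretical n(B) = (1/2) × 0.5127 = 0.2564 mol → 49.23 g
% yield = 41.9 / 49.23 × 100 = 85.11 %

85.1 %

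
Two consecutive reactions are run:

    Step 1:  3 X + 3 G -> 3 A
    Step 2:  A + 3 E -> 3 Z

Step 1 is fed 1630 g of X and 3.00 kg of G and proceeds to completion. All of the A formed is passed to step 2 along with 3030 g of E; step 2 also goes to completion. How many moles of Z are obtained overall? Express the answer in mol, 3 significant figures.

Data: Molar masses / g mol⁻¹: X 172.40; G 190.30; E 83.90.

Step 1:
n(X) = 1630 / 172.40 = 9.455 mol
n(G) = 3.000×1000 / 190.30 = 15.76 mol
n/ν → X: 3.152, G: 5.253; X is limiting.
n(A) produced = (3/3) × 9.455 = 9.455 mol
Step 2:
n(A) available = 9.455 mol
n(E) = 3030 / 83.90 = 36.11 mol
n/ν → A: 9.455, E: 12.04; A is limiting.
n(Z) = (3/1) × 9.455 = 28.37 mol

28.4 mol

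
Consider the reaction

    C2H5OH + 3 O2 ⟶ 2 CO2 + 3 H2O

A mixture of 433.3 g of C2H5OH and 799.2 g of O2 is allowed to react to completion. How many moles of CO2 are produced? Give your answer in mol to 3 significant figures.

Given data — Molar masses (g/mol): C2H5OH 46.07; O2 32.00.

16.7 mol

n(C2H5OH) = 433.3 / 46.07 = 9.405 mol
n(O2) = 799.2 / 32.00 = 24.98 mol
n/ν for C2H5OH = 9.405/1 = 9.405
n/ν for O2 = 24.98/3 = 8.327
Smallest n/ν is O2 → limiting reagent.
n(CO2) = (2/3) × 24.98 = 16.65 mol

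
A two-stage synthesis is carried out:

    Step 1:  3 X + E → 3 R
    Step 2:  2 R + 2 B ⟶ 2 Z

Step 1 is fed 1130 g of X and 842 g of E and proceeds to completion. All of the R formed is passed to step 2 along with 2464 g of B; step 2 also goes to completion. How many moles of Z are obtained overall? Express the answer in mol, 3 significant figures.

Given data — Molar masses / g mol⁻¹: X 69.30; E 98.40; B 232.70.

10.6 mol

Step 1:
n(X) = 1130 / 69.30 = 16.31 mol
n(E) = 842.0 / 98.40 = 8.557 mol
n/ν → X: 5.437, E: 8.557; X is limiting.
n(R) produced = (3/3) × 16.31 = 16.31 mol
Step 2:
n(R) available = 16.31 mol
n(B) = 2464 / 232.70 = 10.59 mol
n/ν → R: 8.155, B: 5.295; B is limiting.
n(Z) = (2/2) × 10.59 = 10.59 mol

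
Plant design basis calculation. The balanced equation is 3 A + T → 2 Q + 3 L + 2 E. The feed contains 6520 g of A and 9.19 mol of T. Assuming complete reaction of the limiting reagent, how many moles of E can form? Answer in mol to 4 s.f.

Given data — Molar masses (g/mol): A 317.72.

13.68 mol

n(A) = 6520 / 317.72 = 20.52 mol
n(T) = 9.190 mol
n/ν → A: 6.840, T: 9.190; A is limiting.
n(E) = (2/3) × 20.52 = 13.68 mol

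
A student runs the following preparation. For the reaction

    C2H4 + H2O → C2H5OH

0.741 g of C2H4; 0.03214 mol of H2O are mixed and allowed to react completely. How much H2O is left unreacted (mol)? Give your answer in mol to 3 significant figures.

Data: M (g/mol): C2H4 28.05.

n(C2H4) = 0.7410 / 28.05 = 0.02642 mol
n(H2O) = 0.03214 mol
n/ν for C2H4 = 0.02642/1 = 0.02642
n/ν for H2O = 0.03214/1 = 0.03214
Smallest n/ν is C2H4 → limiting reagent.
H2O consumed = (1/1) × 0.02642 = 0.02642 mol
H2O remaining = 0.03214 − 0.02642 = 0.005720 mol

0.00572 mol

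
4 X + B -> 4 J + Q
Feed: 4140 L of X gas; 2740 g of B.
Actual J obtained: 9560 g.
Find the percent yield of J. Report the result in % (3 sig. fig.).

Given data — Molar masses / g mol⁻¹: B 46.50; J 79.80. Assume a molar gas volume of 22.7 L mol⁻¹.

65.7 %

n(X) = 4140 / 22.7 = 182.4 mol
n(B) = 2740 / 46.50 = 58.92 mol
n/ν → X: 45.60, B: 58.92; X is limiting.
theoretical n(J) = (4/4) × 182.4 = 182.4 mol → 14560 g
% yield = 9560 / 14560 × 100 = 65.66 %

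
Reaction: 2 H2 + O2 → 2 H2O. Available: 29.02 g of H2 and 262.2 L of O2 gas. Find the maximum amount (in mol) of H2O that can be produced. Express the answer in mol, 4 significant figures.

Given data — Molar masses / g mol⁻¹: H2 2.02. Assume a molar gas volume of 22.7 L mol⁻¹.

n(H2) = 29.02 / 2.02 = 14.37 mol
n(O2) = 262.2 / 22.7 = 11.55 mol
n/ν for H2 = 14.37/2 = 7.185
n/ν for O2 = 11.55/1 = 11.55
Smallest n/ν is H2 → limiting reagent.
n(H2O) = (2/2) × 14.37 = 14.37 mol

14.37 mol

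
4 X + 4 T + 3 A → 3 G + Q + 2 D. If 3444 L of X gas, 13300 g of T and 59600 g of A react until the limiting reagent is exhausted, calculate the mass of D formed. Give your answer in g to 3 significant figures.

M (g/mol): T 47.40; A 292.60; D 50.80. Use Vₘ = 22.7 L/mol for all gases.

3850 g

n(X) = 3444 / 22.7 = 151.7 mol
n(T) = 13300 / 47.40 = 280.6 mol
n(A) = 59600 / 292.60 = 203.7 mol
n/ν → X: 37.93, T: 70.15, A: 67.90; X is limiting.
n(D) = (2/4) × 151.7 = 75.85 mol
mass = 75.85 × 50.80 = 3853 g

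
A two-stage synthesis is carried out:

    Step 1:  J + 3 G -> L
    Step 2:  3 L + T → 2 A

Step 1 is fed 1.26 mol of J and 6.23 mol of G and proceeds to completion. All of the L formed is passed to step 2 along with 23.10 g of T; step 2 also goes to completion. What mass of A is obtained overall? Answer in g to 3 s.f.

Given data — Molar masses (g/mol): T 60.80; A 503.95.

Step 1:
n(J) = 1.260 mol
n(G) = 6.230 mol
n/ν for J = 1.260/1 = 1.260
n/ν for G = 6.230/3 = 2.077
Smallest n/ν is J → limiting reagent.
n(L) produced = (1/1) × 1.260 = 1.260 mol
Step 2:
n(L) available = 1.260 mol
n(T) = 23.10 / 60.80 = 0.3799 mol
n/ν for L = 1.260/3 = 0.4200
n/ν for T = 0.3799/1 = 0.3799
Smallest n/ν is T → limiting reagent.
n(A) = (2/1) × 0.3799 = 0.7598 mol
mass = 0.7598 × 503.95 = 382.9 g

383 g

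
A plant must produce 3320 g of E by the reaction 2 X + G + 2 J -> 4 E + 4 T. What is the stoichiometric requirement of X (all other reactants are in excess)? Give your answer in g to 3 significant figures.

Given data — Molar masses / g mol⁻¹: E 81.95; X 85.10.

1720 g

n(E) = 3320 / 81.95 = 40.51 mol
n(X) = (2/4) × 40.51 = 20.26 mol
mass = 20.26 × 85.10 = 1724 g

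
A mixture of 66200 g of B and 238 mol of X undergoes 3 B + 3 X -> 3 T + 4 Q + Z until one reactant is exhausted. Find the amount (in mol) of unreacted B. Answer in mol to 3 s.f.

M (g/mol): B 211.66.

74.8 mol

n(B) = 66200 / 211.66 = 312.8 mol
n(X) = 238.0 mol
n/ν for B = 312.8/3 = 104.3
n/ν for X = 238.0/3 = 79.33
Smallest n/ν is X → limiting reagent.
B consumed = (3/3) × 238.0 = 238.0 mol
B remaining = 312.8 − 238.0 = 74.80 mol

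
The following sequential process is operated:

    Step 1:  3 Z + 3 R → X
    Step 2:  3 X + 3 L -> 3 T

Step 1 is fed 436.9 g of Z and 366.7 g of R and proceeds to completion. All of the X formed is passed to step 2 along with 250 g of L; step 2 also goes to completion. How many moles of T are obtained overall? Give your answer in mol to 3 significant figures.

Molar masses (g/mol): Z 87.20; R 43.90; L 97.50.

1.67 mol

Step 1:
n(Z) = 436.9 / 87.20 = 5.010 mol
n(R) = 366.7 / 43.90 = 8.353 mol
n/ν for Z = 5.010/3 = 1.670
n/ν for R = 8.353/3 = 2.784
Smallest n/ν is Z → limiting reagent.
n(X) produced = (1/3) × 5.010 = 1.670 mol
Step 2:
n(X) available = 1.670 mol
n(L) = 250.0 / 97.50 = 2.564 mol
n/ν for X = 1.670/3 = 0.5567
n/ν for L = 2.564/3 = 0.8547
Smallest n/ν is X → limiting reagent.
n(T) = (3/3) × 1.670 = 1.670 mol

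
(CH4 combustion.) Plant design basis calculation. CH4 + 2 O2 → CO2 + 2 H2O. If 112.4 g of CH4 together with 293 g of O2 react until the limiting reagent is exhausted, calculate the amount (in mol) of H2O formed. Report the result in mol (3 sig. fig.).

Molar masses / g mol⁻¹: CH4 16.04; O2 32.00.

n(CH4) = 112.4 / 16.04 = 7.007 mol
n(O2) = 293.0 / 32.00 = 9.156 mol
n/ν for CH4 = 7.007/1 = 7.007
n/ν for O2 = 9.156/2 = 4.578
Smallest n/ν is O2 → limiting reagent.
n(H2O) = (2/2) × 9.156 = 9.156 mol

9.16 mol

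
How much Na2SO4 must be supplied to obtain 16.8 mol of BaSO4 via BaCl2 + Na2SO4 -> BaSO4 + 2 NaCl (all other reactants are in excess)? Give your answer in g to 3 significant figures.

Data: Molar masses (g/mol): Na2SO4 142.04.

2390 g

n(BaSO4) = 16.80 mol
n(Na2SO4) = (1/1) × 16.80 = 16.80 mol
mass = 16.80 × 142.04 = 2386 g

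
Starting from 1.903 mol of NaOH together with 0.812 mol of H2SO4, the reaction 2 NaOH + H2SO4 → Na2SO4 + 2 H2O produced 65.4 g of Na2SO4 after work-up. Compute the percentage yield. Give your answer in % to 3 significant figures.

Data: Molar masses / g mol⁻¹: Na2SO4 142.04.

56.7 %

n(NaOH) = 1.903 mol
n(H2SO4) = 0.8120 mol
n/ν → NaOH: 0.9515, H2SO4: 0.8120; H2SO4 is limiting.
theoretical n(Na2SO4) = (1/1) × 0.8120 = 0.8120 mol → 115.3 g
% yield = 65.4 / 115.3 × 100 = 56.72 %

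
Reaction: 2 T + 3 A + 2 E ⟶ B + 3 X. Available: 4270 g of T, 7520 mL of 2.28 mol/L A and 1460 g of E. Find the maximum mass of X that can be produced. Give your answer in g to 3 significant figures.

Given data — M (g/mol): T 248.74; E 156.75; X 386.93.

5410 g

n(T) = 4270 / 248.74 = 17.17 mol
n(A) = 2.28 × 7520/1000 = 17.15 mol
n(E) = 1460 / 156.75 = 9.314 mol
n/ν for T = 17.17/2 = 8.585
n/ν for A = 17.15/3 = 5.717
n/ν for E = 9.314/2 = 4.657
Smallest n/ν is E → limiting reagent.
n(X) = (3/2) × 9.314 = 13.97 mol
mass = 13.97 × 386.93 = 5405 g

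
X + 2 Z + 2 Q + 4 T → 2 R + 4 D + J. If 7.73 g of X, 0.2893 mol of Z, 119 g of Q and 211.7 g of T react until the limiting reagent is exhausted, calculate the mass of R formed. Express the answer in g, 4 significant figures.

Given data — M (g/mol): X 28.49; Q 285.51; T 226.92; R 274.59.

n(X) = 7.730 / 28.49 = 0.2713 mol
n(Z) = 0.2893 mol
n(Q) = 119.0 / 285.51 = 0.4168 mol
n(T) = 211.7 / 226.92 = 0.9329 mol
n/ν for X = 0.2713/1 = 0.2713
n/ν for Z = 0.2893/2 = 0.1447
n/ν for Q = 0.4168/2 = 0.2084
n/ν for T = 0.9329/4 = 0.2332
Smallest n/ν is Z → limiting reagent.
n(R) = (2/2) × 0.2893 = 0.2893 mol
mass = 0.2893 × 274.59 = 79.44 g

79.44 g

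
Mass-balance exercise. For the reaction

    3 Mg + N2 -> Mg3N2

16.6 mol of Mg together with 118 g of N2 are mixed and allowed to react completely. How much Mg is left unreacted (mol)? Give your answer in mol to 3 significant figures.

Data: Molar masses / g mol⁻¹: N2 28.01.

n(Mg) = 16.60 mol
n(N2) = 118.0 / 28.01 = 4.213 mol
n/ν for Mg = 16.60/3 = 5.533
n/ν for N2 = 4.213/1 = 4.213
Smallest n/ν is N2 → limiting reagent.
Mg consumed = (3/1) × 4.213 = 12.64 mol
Mg remaining = 16.60 − 12.64 = 3.960 mol

3.96 mol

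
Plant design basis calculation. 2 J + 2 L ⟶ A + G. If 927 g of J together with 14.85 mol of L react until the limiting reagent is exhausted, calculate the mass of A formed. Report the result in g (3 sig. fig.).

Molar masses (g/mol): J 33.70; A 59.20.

n(J) = 927.0 / 33.70 = 27.51 mol
n(L) = 14.85 mol
n/ν → J: 13.76, L: 7.425; L is limiting.
n(A) = (1/2) × 14.85 = 7.425 mol
mass = 7.425 × 59.20 = 439.6 g

440 g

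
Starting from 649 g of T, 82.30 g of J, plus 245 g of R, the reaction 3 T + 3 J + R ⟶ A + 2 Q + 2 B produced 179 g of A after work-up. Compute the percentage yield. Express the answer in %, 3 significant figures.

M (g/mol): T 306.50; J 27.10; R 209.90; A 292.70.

86.6 %

n(T) = 649.0 / 306.50 = 2.117 mol
n(J) = 82.30 / 27.10 = 3.037 mol
n(R) = 245.0 / 209.90 = 1.167 mol
n/ν → T: 0.7057, J: 1.012, R: 1.167; T is limiting.
theoretical n(A) = (1/3) × 2.117 = 0.7057 mol → 206.6 g
% yield = 179 / 206.6 × 100 = 86.64 %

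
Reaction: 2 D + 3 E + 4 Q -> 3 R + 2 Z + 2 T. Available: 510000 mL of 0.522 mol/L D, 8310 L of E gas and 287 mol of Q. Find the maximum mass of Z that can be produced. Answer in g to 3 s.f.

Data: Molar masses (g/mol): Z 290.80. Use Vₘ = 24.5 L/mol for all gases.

n(D) = 0.522 × 510000/1000 = 266.2 mol
n(E) = 8310 / 24.5 = 339.2 mol
n(Q) = 287.0 mol
n/ν for D = 266.2/2 = 133.1
n/ν for E = 339.2/3 = 113.1
n/ν for Q = 287.0/4 = 71.75
Smallest n/ν is Q → limiting reagent.
n(Z) = (2/4) × 287.0 = 143.5 mol
mass = 143.5 × 290.80 = 41730 g

41700 g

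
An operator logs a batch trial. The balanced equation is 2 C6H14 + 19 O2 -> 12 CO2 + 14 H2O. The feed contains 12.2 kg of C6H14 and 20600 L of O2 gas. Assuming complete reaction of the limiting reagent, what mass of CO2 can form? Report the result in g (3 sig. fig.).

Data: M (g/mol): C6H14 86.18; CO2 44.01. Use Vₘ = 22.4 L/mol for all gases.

25600 g

n(C6H14) = 12.20×1000 / 86.18 = 141.6 mol
n(O2) = 20600 / 22.4 = 919.6 mol
n/ν for C6H14 = 141.6/2 = 70.80
n/ν for O2 = 919.6/19 = 48.40
Smallest n/ν is O2 → limiting reagent.
n(CO2) = (12/19) × 919.6 = 580.8 mol
mass = 580.8 × 44.01 = 25560 g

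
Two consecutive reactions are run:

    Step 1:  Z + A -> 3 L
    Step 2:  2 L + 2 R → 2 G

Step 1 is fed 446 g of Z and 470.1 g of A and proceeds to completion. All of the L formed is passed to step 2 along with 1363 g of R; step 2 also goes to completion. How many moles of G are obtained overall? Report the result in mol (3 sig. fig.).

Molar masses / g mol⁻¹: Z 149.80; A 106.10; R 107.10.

8.93 mol

Step 1:
n(Z) = 446.0 / 149.80 = 2.977 mol
n(A) = 470.1 / 106.10 = 4.431 mol
n/ν → Z: 2.977, A: 4.431; Z is limiting.
n(L) produced = (3/1) × 2.977 = 8.931 mol
Step 2:
n(L) available = 8.931 mol
n(R) = 1363 / 107.10 = 12.73 mol
n/ν → L: 4.466, R: 6.365; L is limiting.
n(G) = (2/2) × 8.931 = 8.931 mol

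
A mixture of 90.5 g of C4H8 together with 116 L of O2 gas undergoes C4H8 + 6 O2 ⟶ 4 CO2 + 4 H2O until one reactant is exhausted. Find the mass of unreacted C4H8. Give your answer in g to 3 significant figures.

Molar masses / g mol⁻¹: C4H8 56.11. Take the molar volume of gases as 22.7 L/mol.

n(C4H8) = 90.50 / 56.11 = 1.613 mol
n(O2) = 116.0 / 22.7 = 5.110 mol
n/ν for C4H8 = 1.613/1 = 1.613
n/ν for O2 = 5.110/6 = 0.8517
Smallest n/ν is O2 → limiting reagent.
C4H8 consumed = (1/6) × 5.110 = 0.8517 mol
C4H8 remaining = 1.613 − 0.8517 = 0.7613 mol
mass = 0.7613 × 56.11 = 42.72 g

42.7 g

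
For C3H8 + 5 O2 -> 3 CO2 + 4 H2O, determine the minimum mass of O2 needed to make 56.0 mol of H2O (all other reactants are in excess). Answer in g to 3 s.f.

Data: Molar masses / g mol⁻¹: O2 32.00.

n(H2O) = 56.00 mol
n(O2) = (5/4) × 56.00 = 70.00 mol
mass = 70.00 × 32.00 = 2240 g

2240 g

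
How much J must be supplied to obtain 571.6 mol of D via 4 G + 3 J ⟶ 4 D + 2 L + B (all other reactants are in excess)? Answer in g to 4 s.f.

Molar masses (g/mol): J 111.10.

n(D) = 571.6 mol
n(J) = (3/4) × 571.6 = 428.7 mol
mass = 428.7 × 111.10 = 47630 g

47630 g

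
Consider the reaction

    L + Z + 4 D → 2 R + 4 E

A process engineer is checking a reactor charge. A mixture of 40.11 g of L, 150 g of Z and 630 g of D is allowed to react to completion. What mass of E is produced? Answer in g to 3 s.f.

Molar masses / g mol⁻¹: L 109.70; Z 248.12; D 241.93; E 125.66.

n(L) = 40.11 / 109.70 = 0.3656 mol
n(Z) = 150.0 / 248.12 = 0.6045 mol
n(D) = 630.0 / 241.93 = 2.604 mol
n/ν for L = 0.3656/1 = 0.3656
n/ν for Z = 0.6045/1 = 0.6045
n/ν for D = 2.604/4 = 0.6510
Smallest n/ν is L → limiting reagent.
n(E) = (4/1) × 0.3656 = 1.462 mol
mass = 1.462 × 125.66 = 183.7 g

184 g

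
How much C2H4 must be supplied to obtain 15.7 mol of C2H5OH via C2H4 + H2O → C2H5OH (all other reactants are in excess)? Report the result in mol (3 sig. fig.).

15.7 mol

n(C2H5OH) = 15.70 mol
n(C2H4) = (1/1) × 15.70 = 15.70 mol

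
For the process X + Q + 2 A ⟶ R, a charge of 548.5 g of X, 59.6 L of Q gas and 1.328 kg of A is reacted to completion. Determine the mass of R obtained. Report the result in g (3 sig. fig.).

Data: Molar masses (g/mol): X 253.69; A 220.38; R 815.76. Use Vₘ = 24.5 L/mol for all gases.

n(X) = 548.5 / 253.69 = 2.162 mol
n(Q) = 59.60 / 24.5 = 2.433 mol
n(A) = 1.328×1000 / 220.38 = 6.026 mol
n/ν for X = 2.162/1 = 2.162
n/ν for Q = 2.433/1 = 2.433
n/ν for A = 6.026/2 = 3.013
Smallest n/ν is X → limiting reagent.
n(R) = (1/1) × 2.162 = 2.162 mol
mass = 2.162 × 815.76 = 1764 g

1760 g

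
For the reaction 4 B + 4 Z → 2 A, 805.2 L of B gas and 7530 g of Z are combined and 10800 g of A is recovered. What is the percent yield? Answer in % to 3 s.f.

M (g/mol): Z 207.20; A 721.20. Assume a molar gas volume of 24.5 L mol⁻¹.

91.1 %

n(B) = 805.2 / 24.5 = 32.87 mol
n(Z) = 7530 / 207.20 = 36.34 mol
n/ν for B = 32.87/4 = 8.218
n/ν for Z = 36.34/4 = 9.085
Smallest n/ν is B → limiting reagent.
theoretical n(A) = (2/4) × 32.87 = 16.44 mol → 11860 g
% yield = 10800 / 11860 × 100 = 91.06 %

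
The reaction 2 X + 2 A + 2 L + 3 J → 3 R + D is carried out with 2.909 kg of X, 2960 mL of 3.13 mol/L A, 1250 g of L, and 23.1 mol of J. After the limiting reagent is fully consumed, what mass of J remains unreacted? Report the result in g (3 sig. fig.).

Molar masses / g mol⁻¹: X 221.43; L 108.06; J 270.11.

n(X) = 2.909×1000 / 221.43 = 13.14 mol
n(A) = 3.13 × 2960/1000 = 9.265 mol
n(L) = 1250 / 108.06 = 11.57 mol
n(J) = 23.10 mol
n/ν → X: 6.570, A: 4.633, L: 5.785, J: 7.700; A is limiting.
J consumed = (3/2) × 9.265 = 13.90 mol
J remaining = 23.10 − 13.90 = 9.200 mol
mass = 9.200 × 270.11 = 2485 g

2490 g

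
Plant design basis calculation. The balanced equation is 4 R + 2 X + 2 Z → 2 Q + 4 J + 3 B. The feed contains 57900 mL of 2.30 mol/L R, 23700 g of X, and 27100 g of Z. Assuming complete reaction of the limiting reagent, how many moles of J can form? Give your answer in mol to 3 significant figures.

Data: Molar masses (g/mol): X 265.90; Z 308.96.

n(R) = 2.30 × 57900/1000 = 133.2 mol
n(X) = 23700 / 265.90 = 89.13 mol
n(Z) = 27100 / 308.96 = 87.71 mol
n/ν for R = 133.2/4 = 33.30
n/ν for X = 89.13/2 = 44.57
n/ν for Z = 87.71/2 = 43.86
Smallest n/ν is R → limiting reagent.
n(J) = (4/4) × 133.2 = 133.2 mol

133 mol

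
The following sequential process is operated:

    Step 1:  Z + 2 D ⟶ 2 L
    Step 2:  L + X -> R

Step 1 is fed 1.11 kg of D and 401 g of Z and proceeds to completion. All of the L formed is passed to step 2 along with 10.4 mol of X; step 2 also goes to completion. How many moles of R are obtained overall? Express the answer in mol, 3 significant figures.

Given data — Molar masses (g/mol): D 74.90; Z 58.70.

Step 1:
n(D) = 1.110×1000 / 74.90 = 14.82 mol
n(Z) = 401.0 / 58.70 = 6.831 mol
n/ν for D = 14.82/2 = 7.410
n/ν for Z = 6.831/1 = 6.831
Smallest n/ν is Z → limiting reagent.
n(L) produced = (2/1) × 6.831 = 13.66 mol
Step 2:
n(L) available = 13.66 mol
n(X) = 10.40 mol
n/ν for L = 13.66/1 = 13.66
n/ν for X = 10.40/1 = 10.40
Smallest n/ν is X → limiting reagent.
n(R) = (1/1) × 10.40 = 10.40 mol

10.4 mol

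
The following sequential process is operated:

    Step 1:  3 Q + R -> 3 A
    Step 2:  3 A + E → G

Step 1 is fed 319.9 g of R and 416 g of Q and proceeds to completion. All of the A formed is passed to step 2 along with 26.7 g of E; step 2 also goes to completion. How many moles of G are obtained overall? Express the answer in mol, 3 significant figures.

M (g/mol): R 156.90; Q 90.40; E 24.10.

Step 1:
n(R) = 319.9 / 156.90 = 2.039 mol
n(Q) = 416.0 / 90.40 = 4.602 mol
n/ν for R = 2.039/1 = 2.039
n/ν for Q = 4.602/3 = 1.534
Smallest n/ν is Q → limiting reagent.
n(A) produced = (3/3) × 4.602 = 4.602 mol
Step 2:
n(A) available = 4.602 mol
n(E) = 26.70 / 24.10 = 1.108 mol
n/ν for A = 4.602/3 = 1.534
n/ν for E = 1.108/1 = 1.108
Smallest n/ν is E → limiting reagent.
n(G) = (1/1) × 1.108 = 1.108 mol

1.11 mol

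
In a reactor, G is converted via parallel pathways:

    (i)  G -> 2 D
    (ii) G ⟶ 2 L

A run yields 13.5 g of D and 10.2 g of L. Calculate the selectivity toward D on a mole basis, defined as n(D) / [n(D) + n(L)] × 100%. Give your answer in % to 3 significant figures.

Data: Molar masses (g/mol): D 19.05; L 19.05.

57.0 %

n(D) = 13.5 / 19.05 = 0.7087 mol
n(L) = 10.2 / 19.05 = 0.5354 mol
selectivity = 0.7087/(0.7087+0.5354) × 100 = 56.96 %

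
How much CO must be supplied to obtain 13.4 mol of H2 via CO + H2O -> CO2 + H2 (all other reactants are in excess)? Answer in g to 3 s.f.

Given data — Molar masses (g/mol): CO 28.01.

375 g

n(H2) = 13.40 mol
n(CO) = (1/1) × 13.40 = 13.40 mol
mass = 13.40 × 28.01 = 375.3 g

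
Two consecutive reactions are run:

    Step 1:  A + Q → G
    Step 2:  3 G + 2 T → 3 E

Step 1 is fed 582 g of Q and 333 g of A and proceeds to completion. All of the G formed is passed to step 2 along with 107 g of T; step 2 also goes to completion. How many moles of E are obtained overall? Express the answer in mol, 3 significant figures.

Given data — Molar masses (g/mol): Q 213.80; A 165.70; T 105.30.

Step 1:
n(Q) = 582.0 / 213.80 = 2.722 mol
n(A) = 333.0 / 165.70 = 2.010 mol
n/ν → Q: 2.722, A: 2.010; A is limiting.
n(G) produced = (1/1) × 2.010 = 2.010 mol
Step 2:
n(G) available = 2.010 mol
n(T) = 107.0 / 105.30 = 1.016 mol
n/ν → G: 0.6700, T: 0.5080; T is limiting.
n(E) = (3/2) × 1.016 = 1.524 mol

1.52 mol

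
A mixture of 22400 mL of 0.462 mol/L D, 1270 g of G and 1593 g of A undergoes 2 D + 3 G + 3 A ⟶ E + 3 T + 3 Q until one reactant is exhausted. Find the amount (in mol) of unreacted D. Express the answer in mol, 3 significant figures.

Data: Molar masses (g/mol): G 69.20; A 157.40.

n(D) = 0.462 × 22400/1000 = 10.35 mol
n(G) = 1270 / 69.20 = 18.35 mol
n(A) = 1593 / 157.40 = 10.12 mol
n/ν for D = 10.35/2 = 5.175
n/ν for G = 18.35/3 = 6.117
n/ν for A = 10.12/3 = 3.373
Smallest n/ν is A → limiting reagent.
D consumed = (2/3) × 10.12 = 6.747 mol
D remaining = 10.35 − 6.747 = 3.603 mol

3.60 mol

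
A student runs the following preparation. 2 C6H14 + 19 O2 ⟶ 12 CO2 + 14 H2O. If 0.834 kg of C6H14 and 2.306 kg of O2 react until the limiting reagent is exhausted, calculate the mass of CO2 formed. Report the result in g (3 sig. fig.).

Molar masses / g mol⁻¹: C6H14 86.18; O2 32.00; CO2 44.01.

n(C6H14) = 0.8340×1000 / 86.18 = 9.677 mol
n(O2) = 2.306×1000 / 32.00 = 72.06 mol
n/ν for C6H14 = 9.677/2 = 4.839
n/ν for O2 = 72.06/19 = 3.793
Smallest n/ν is O2 → limiting reagent.
n(CO2) = (12/19) × 72.06 = 45.51 mol
mass = 45.51 × 44.01 = 2003 g

2000 g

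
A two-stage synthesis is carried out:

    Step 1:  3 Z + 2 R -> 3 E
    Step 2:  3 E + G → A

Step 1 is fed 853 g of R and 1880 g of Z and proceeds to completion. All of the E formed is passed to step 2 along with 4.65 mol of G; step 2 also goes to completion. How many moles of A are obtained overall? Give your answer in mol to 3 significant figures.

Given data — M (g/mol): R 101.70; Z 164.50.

3.81 mol

Step 1:
n(R) = 853.0 / 101.70 = 8.387 mol
n(Z) = 1880 / 164.50 = 11.43 mol
n/ν for R = 8.387/2 = 4.194
n/ν for Z = 11.43/3 = 3.810
Smallest n/ν is Z → limiting reagent.
n(E) produced = (3/3) × 11.43 = 11.43 mol
Step 2:
n(E) available = 11.43 mol
n(G) = 4.650 mol
n/ν for E = 11.43/3 = 3.810
n/ν for G = 4.650/1 = 4.650
Smallest n/ν is E → limiting reagent.
n(A) = (1/3) × 11.43 = 3.810 mol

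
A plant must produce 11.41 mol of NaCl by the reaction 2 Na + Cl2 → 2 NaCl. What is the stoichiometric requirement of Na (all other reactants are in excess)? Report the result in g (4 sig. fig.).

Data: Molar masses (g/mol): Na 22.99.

n(NaCl) = 11.41 mol
n(Na) = (2/2) × 11.41 = 11.41 mol
mass = 11.41 × 22.99 = 262.3 g

262.3 g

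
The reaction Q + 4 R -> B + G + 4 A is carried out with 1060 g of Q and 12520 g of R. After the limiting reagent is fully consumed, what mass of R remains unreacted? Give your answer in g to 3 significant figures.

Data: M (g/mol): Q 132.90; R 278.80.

3630 g

n(Q) = 1060 / 132.90 = 7.976 mol
n(R) = 12520 / 278.80 = 44.91 mol
n/ν for Q = 7.976/1 = 7.976
n/ν for R = 44.91/4 = 11.23
Smallest n/ν is Q → limiting reagent.
R consumed = (4/1) × 7.976 = 31.90 mol
R remaining = 44.91 − 31.90 = 13.01 mol
mass = 13.01 × 278.80 = 3627 g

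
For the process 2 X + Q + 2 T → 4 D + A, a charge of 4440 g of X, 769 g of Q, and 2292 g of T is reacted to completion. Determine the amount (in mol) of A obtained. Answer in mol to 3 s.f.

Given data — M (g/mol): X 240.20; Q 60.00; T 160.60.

7.14 mol

n(X) = 4440 / 240.20 = 18.48 mol
n(Q) = 769.0 / 60.00 = 12.82 mol
n(T) = 2292 / 160.60 = 14.27 mol
n/ν → X: 9.240, Q: 12.82, T: 7.135; T is limiting.
n(A) = (1/2) × 14.27 = 7.135 mol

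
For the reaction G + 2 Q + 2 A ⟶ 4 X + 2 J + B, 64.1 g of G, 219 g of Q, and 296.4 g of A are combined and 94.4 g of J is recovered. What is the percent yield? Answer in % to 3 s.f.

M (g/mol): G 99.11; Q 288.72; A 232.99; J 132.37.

94.0 %

n(G) = 64.10 / 99.11 = 0.6468 mol
n(Q) = 219.0 / 288.72 = 0.7585 mol
n(A) = 296.4 / 232.99 = 1.272 mol
n/ν → G: 0.6468, Q: 0.3793, A: 0.6360; Q is limiting.
theoretical n(J) = (2/2) × 0.7585 = 0.7585 mol → 100.4 g
% yield = 94.4 / 100.4 × 100 = 94.02 %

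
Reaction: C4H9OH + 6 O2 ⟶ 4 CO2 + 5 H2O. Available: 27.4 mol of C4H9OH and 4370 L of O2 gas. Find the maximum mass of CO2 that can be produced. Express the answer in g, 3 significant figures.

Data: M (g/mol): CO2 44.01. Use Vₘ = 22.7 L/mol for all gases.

4820 g

n(C4H9OH) = 27.40 mol
n(O2) = 4370 / 22.7 = 192.5 mol
n/ν for C4H9OH = 27.40/1 = 27.40
n/ν for O2 = 192.5/6 = 32.08
Smallest n/ν is C4H9OH → limiting reagent.
n(CO2) = (4/1) × 27.40 = 109.6 mol
mass = 109.6 × 44.01 = 4823 g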